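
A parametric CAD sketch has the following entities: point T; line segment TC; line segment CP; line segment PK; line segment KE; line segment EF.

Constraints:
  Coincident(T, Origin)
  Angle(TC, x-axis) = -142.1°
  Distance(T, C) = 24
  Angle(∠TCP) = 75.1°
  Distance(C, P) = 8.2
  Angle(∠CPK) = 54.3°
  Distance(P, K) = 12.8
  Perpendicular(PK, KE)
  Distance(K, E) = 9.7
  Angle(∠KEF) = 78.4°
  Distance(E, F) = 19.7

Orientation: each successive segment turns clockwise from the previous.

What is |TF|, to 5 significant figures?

31.840

T is at the origin; TC runs at -142.1° with length 24.0, so C = (-18.938, -14.743). ∠TCP = 75.1° gives CP at 113.00° from the x-axis; with |CP| = 8.2, P = (-22.142, -7.1947). ∠CPK = 54.3° gives PK at -12.700° from the x-axis; with |PK| = 12.8, K = (-9.6552, -10.009). The perpendicularity gives KE at right angles to PK, so KE runs at -102.70°; with |KE| = 9.7, E = (-11.788, -19.471). ∠KEF = 78.4° gives EF at 155.70° from the x-axis; with |EF| = 19.7, F = (-29.742, -11.365). Then |TF| = |F − T| = 31.840.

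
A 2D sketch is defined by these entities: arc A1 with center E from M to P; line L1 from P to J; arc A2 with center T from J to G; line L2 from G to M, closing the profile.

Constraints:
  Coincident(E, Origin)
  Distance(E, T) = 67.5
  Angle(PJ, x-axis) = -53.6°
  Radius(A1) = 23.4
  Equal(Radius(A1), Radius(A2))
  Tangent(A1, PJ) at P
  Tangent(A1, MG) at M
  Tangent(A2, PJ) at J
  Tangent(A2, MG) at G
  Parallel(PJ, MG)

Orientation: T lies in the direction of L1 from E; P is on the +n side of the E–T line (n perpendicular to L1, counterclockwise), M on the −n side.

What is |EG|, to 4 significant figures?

71.44

Tangency of A1 to both parallel lines with radius 23.4 puts P and M at E ± 23.4·n: P = (18.83, 13.89), M = (-18.83, -13.89). Equal radii place J and G the same way about T: J = T + 23.4·n = (58.89, -40.44), G = T − 23.4·n = (21.22, -68.22). Then |EG| = |G − E| = 71.44.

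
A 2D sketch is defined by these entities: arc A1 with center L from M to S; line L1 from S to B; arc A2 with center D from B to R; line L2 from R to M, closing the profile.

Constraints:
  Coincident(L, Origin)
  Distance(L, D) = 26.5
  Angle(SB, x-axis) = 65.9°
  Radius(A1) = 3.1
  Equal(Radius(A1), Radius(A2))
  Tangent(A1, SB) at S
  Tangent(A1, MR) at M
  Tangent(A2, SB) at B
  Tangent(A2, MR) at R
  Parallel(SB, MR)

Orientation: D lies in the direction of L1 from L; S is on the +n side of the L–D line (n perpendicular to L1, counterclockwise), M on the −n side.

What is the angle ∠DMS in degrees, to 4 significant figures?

83.33°

The slot axis is L1's direction at 65.9°, so u = (cos 65.9°, sin 65.9°) = (0.4083, 0.9128) and n = (−sin 65.9°, cos 65.9°) = (-0.9128, 0.4083). L is at the origin and D lies 26.5 along u from L, so D = 26.5·u = (10.82, 24.19). Tangency of A1 to both parallel lines with radius 3.1 puts S and M at L ± 3.1·n: S = (-2.830, 1.266), M = (2.830, -1.266). Then cos ∠DMS = MD·MS / (|MD||MS|), giving 83.33°.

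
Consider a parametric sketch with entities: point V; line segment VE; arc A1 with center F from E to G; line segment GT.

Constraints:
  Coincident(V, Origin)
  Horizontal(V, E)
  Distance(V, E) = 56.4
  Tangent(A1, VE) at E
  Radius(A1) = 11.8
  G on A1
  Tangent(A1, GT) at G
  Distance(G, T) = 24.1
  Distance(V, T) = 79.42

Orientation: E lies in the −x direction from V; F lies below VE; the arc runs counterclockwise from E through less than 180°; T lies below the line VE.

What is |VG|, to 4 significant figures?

68.76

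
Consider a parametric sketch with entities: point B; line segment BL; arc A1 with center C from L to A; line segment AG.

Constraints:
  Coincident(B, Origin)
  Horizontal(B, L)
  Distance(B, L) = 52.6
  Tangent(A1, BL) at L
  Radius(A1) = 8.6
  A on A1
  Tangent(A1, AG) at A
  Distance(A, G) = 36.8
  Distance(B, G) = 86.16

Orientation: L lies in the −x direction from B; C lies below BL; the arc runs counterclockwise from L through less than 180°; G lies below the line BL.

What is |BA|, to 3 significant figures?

60.3

Checks: ∠(CL, LB) = 90.00° ✓; |CL| = 8.600 ✓; |CA| = 8.600 ✓; ∠(CA, AG) = 90.00° ✓; |AG| = 36.80 ✓; |BG| = 86.16 ✓.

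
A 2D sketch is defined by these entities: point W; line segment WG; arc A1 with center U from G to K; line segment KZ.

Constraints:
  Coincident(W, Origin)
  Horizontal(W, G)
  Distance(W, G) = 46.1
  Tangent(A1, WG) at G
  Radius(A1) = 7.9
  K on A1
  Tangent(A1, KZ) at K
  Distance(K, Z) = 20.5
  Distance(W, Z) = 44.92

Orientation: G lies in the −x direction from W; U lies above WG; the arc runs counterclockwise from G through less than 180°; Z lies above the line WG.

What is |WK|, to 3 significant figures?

38.9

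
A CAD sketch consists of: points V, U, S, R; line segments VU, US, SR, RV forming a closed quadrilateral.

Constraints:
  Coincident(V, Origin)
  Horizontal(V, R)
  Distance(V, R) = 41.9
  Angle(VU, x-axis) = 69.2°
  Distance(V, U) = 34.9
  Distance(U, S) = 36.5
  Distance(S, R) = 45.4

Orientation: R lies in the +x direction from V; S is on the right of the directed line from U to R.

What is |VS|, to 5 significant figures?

3.5071

Checks: |US| = 36.50 ✓; |SR| = 45.40 ✓.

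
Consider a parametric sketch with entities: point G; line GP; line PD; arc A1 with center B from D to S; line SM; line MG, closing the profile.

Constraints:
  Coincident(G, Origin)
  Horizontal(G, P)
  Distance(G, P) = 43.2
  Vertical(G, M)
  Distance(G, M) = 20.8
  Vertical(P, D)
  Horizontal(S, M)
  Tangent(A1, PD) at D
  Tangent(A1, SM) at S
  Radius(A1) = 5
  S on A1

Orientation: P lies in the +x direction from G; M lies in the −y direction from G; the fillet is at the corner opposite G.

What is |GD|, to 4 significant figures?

46.00

G is at the origin; GP is horizontal with |GP| = 43.2 and P on the +x side, so P = (43.20, 0.000). G and M share the same x with |GM| = 20.8 and M on the −y side, so M = (0.000, -20.80). The virtual corner opposite G is at (43.20, -20.80). Tangency of A1 to PD means the radius BD is perpendicular to PD and the tangent condition forces BS to be normal to SM, with radius 5.0, so the center B sits 5.0 in from both sides at B = (38.20, -15.80). That places the tangent points at D = (43.20, -15.80) on PD and S = (38.20, -20.80) on SM. Then |GD| = |D − G| = 46.00.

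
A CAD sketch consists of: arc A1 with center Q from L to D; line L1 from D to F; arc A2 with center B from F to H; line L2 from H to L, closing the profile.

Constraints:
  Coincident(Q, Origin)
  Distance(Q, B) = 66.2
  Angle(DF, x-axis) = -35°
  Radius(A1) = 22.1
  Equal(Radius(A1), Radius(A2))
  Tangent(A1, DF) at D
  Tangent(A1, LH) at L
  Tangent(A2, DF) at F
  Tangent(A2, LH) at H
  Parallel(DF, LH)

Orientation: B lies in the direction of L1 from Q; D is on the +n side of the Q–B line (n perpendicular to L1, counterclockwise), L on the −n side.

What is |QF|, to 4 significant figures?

69.79

The slot axis is L1's direction at -35.0°, so u = (cos -35.0°, sin -35.0°) = (0.8192, -0.5736) and n = (−sin -35.0°, cos -35.0°) = (0.5736, 0.8192). Q is at the origin and B lies 66.2 along u from Q, so B = 66.2·u = (54.23, -37.97). Tangency of A1 to both parallel lines with radius 22.1 puts D and L at Q ± 22.1·n: D = (12.68, 18.10), L = (-12.68, -18.10). Equal radii place F and H the same way about B: F = B + 22.1·n = (66.90, -19.87), H = B − 22.1·n = (41.55, -56.07). Then |QF| = |F − Q| = 69.79.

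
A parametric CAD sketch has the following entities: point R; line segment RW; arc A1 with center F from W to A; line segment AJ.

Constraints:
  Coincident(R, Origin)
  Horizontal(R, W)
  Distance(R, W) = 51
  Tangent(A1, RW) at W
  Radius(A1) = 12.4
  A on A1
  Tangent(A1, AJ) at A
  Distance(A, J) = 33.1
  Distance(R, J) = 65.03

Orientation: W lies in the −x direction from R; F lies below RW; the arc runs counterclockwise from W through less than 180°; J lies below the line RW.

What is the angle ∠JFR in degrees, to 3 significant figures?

93.5°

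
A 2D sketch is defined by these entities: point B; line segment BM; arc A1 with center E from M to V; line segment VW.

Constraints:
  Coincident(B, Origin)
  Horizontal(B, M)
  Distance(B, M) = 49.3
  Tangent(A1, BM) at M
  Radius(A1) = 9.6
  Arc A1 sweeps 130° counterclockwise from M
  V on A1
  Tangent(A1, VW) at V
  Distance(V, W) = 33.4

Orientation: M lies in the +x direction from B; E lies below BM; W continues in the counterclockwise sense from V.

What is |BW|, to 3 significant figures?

75.7

B is at the origin; BM is horizontal with |BM| = 49.3 and M on the +x side, so M = (49.3, 0.00). Tangency of A1 to BM means the radius EM is perpendicular to BM, so E = M + (0, -9.6) = (49.3, -9.60). On A1, M sits at bearing 90° from E; a 130° counterclockwise sweep puts V at bearing 220°, so V = E + 9.6·(cos 220°, sin 220°) = (41.9, -15.8). A1 meets VW tangentially, so EV is at right angles to VW, so VW runs along (−sin 220°, cos 220°); with |VW| = 33.4, W = (63.4, -41.4). Then |BW| = |W − B| = 75.7.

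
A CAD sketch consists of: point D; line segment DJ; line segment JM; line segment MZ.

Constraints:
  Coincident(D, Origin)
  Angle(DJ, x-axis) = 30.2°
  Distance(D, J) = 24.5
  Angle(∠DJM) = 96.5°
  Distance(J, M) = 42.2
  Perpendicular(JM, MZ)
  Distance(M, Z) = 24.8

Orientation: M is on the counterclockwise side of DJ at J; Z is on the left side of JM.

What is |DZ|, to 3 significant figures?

45.0

∠DJM = 96.5°, so JM runs at 30.2° + (180° − 96.5°) = 114° from the x-axis; with |JM| = 42.2, M = J + 42.2·(cos 114°, sin 114°) = (4.21, 51.0). The perpendicularity gives MZ at right angles to JM; with |MZ| = 24.8 on the left of JM, Z = M + 24.8·(-0.916, -0.402) = (-18.5, 41.0). Then |DZ| = |Z − D| = 45.0.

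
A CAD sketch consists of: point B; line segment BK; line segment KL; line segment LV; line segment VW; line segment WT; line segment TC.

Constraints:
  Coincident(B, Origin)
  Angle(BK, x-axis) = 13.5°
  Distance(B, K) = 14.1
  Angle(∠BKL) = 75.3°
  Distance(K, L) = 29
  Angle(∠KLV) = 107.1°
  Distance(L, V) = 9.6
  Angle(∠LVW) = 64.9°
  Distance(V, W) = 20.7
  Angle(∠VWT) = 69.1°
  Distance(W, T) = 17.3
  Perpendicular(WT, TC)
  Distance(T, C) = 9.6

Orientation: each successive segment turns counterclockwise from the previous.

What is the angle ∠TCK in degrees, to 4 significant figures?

37.43°

∠VWT = 69.1° gives WT at 57.10° from the x-axis; with |WT| = 17.3, T = (12.21, 24.82). The perpendicularity gives TC at right angles to WT, so TC runs at 147.1°; with |TC| = 9.6, C = (4.148, 30.04). Then cos ∠TCK = CT·CK / (|CT||CK|), giving 37.43°.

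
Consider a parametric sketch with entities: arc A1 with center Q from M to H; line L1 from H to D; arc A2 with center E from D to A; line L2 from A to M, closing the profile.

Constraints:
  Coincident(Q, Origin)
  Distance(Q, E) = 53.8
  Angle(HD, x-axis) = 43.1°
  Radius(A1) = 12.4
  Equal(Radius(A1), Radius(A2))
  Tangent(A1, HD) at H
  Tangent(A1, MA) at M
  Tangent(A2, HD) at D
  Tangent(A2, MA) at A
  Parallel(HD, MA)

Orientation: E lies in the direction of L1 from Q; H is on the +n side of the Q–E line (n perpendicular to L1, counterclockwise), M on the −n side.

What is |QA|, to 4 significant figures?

55.21

Tangency of A1 to both parallel lines with radius 12.4 puts H and M at Q ± 12.4·n: H = (-8.473, 9.054), M = (8.473, -9.054). Equal radii place D and A the same way about E: D = E + 12.4·n = (30.81, 45.81), A = E − 12.4·n = (47.76, 27.71). Then |QA| = |A − Q| = 55.21.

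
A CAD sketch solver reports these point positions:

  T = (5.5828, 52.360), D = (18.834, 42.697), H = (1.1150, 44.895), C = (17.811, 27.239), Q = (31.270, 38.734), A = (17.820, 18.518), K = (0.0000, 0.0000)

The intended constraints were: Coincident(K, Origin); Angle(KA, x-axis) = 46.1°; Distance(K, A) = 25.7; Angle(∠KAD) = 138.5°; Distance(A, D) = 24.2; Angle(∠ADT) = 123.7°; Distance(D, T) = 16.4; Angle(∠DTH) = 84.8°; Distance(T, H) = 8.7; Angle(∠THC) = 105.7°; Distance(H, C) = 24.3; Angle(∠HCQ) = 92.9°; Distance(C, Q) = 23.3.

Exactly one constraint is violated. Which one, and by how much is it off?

Distance(C, Q) = 23.3 — off by 5.60.

K = (0.00, 0.00) ✓; KA at 46.10° ✓; |KA| = 25.70 ✓; ∠KAD = 138.5° ✓; |AD| = 24.20 ✓; ∠ADT = 123.7° ✓; |DT| = 16.40 ✓; ∠DTH = 84.80° ✓; |TH| = 8.700 ✓; ∠THC = 105.7° ✓; |HC| = 24.30 ✓; ∠HCQ = 92.90° ✓; |CQ| = 17.70 ✗.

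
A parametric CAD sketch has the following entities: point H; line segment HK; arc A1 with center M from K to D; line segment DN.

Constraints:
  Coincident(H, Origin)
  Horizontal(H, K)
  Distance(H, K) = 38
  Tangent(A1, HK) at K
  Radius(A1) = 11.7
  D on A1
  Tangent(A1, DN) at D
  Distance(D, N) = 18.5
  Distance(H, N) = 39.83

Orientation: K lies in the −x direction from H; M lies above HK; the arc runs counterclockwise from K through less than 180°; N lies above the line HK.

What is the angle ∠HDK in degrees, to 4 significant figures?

111.5°

H is at the origin; H and K share the same y with |HK| = 38.0 and K on the −x side, so K = (-38.00, 0.000). Tangency of A1 to HK means the radius MK is perpendicular to HK, so M = K + (0, 11.7) = (-38.00, 11.70). Since MD ⟂ DN (tangency), |MN| = √(11.7² + 18.5²) = 21.89 regardless of where D sits on A1. So N lies on both circle(H, 39.83) and circle(M, 21.89); the above-HK intersection is N = (-26.11, 30.08). D is the foot of the tangent from N: D = (-26.30, 11.58).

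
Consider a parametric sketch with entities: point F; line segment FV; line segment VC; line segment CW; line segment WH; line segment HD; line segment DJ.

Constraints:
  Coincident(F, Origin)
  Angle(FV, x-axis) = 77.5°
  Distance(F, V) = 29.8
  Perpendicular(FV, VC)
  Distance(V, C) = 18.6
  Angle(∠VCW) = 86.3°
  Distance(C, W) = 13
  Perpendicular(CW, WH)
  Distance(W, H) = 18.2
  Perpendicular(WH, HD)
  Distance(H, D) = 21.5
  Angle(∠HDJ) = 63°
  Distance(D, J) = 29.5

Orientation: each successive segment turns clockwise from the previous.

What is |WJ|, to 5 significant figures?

11.449

F is at the origin; FV runs at 77.5° with length 29.8, so V = (6.4499, 29.094). FV is perpendicular to VC, so VC runs at -12.500°; with |VC| = 18.6, C = (24.609, 25.068). ∠VCW = 86.3° gives CW at -106.20° from the x-axis; with |CW| = 13.0, W = (20.982, 12.584). CW ⟂ WH, so WH runs at 163.80°; with |WH| = 18.2, H = (3.5048, 17.662). WH is perpendicular to HD, so HD runs at 73.800°; with |HD| = 21.5, D = (9.5031, 38.308). ∠HDJ = 63.0° gives DJ at -43.200° from the x-axis; with |DJ| = 29.5, J = (31.008, 18.114). Then |WJ| = |J − W| = 11.449.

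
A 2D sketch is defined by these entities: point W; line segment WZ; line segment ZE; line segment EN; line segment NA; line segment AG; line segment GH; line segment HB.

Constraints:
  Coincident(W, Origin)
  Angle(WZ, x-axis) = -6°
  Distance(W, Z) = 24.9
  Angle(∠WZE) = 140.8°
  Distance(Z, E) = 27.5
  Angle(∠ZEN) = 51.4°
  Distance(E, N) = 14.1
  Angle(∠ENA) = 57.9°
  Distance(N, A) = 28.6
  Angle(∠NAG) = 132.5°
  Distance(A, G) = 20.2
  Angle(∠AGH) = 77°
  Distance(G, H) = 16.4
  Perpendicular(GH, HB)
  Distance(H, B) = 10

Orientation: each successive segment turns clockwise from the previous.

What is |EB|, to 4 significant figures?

15.73

∠AGH = 77.0° gives GH at -86.40° from the x-axis; with |GH| = 16.4, H = (63.00, -8.508). GH ⟂ HB, so HB runs at -176.4°; with |HB| = 10.0, B = (53.02, -9.136). Then |EB| = |B − E| = 15.73.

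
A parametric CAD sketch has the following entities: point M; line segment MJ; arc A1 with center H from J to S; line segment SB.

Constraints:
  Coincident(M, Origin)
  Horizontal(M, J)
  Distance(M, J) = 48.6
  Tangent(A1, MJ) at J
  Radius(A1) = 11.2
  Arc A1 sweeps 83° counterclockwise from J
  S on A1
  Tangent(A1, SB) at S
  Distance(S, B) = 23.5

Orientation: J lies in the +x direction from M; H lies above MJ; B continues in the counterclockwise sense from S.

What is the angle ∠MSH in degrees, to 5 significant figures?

16.352°

M is at the origin; MJ is horizontal with |MJ| = 48.6 and J on the +x side, so J = (48.600, 0.0000). Since A1 is tangent to MJ there, HJ ⟂ MJ, so H = J + (0, 11.2) = (48.600, 11.200). On A1, J sits at bearing -90° from H; an 83° counterclockwise sweep puts S at bearing -7°, so S = H + 11.2·(cos -7°, sin -7°) = (59.717, 9.8351). Then cos ∠MSH = SM·SH / (|SM||SH|), giving 16.352°.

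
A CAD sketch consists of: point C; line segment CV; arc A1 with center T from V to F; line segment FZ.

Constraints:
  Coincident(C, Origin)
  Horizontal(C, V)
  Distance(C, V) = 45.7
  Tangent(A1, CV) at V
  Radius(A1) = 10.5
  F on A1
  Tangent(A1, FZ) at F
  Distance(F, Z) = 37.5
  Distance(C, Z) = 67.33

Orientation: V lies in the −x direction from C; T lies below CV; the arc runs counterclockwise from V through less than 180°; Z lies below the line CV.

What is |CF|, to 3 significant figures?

57.4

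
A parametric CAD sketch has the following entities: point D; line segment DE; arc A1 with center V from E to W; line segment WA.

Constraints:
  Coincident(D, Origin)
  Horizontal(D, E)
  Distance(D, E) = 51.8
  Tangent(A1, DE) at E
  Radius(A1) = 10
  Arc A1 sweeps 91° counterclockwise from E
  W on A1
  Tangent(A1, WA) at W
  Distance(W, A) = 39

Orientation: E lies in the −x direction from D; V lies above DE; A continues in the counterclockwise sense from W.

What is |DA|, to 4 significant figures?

64.98

D is at the origin; D and E share the same y with |DE| = 51.8 and E on the −x side, so E = (-51.80, 0.000). A1 meets DE tangentially, so VE is at right angles to DE, so V = E + (0, 10) = (-51.80, 10.00). On A1, E sits at bearing -90° from V; a 91° counterclockwise sweep puts W at bearing 1°, so W = V + 10.0·(cos 1°, sin 1°) = (-41.80, 10.17). Since A1 is tangent to WA there, VW ⟂ WA, so WA runs along (−sin 1°, cos 1°); with |WA| = 39.0, A = (-42.48, 49.17). Then |DA| = |A − D| = 64.98.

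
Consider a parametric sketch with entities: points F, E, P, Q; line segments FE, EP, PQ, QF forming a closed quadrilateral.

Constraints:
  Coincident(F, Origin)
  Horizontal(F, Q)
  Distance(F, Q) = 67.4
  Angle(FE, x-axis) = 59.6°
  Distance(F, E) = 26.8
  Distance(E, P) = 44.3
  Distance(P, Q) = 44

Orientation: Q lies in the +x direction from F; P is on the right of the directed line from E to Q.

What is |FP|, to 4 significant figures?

33.49

Checks: |EP| = 44.30 ✓; |PQ| = 44.00 ✓.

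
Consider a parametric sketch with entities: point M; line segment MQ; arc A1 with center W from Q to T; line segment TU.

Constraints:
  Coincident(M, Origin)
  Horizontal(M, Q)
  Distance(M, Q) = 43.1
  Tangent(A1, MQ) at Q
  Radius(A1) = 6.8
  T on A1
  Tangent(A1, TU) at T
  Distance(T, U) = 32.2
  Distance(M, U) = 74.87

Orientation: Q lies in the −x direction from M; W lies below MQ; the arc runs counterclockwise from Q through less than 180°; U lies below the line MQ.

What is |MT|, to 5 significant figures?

47.962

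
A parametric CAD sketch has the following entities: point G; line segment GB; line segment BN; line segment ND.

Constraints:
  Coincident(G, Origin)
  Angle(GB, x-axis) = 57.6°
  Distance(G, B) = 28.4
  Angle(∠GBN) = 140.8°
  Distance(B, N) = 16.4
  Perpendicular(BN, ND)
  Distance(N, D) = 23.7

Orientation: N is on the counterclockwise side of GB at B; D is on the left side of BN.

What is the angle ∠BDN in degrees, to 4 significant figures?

34.68°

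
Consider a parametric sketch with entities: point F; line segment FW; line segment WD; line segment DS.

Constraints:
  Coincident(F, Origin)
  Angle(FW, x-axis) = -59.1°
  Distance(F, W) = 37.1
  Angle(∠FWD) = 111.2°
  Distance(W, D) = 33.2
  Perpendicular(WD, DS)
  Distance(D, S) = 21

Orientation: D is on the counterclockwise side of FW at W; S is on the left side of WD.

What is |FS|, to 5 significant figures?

48.557

∠FWD = 111.2°, so WD runs at -59.1° + (180° − 111.2°) = 9.7000° from the x-axis; with |WD| = 33.2, D = W + 33.2·(cos 9.7000°, sin 9.7000°) = (51.778, -26.240). The perpendicularity gives DS at right angles to WD; with |DS| = 21.0 on the left of WD, S = D + 21.0·(-0.16849, 0.98570) = (48.239, -5.5406). Then |FS| = |S − F| = 48.557.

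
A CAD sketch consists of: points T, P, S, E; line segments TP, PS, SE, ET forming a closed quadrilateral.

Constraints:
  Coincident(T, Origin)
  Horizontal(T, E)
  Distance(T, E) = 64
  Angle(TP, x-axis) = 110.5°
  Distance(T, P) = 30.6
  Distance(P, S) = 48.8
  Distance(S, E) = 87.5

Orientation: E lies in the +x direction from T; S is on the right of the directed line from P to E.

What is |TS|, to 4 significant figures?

28.60

T is at the origin; TE is horizontal with |TE| = 64.0 and E in +x, so E = (64.0, 0). TP runs at 110.5° with |TP| = 30.6, so P = (-10.72, 28.66). S is determined by |PS| = 48.8 and |SE| = 87.5 together: it lies at the intersection of circle(P, 48.8) and circle(E, 87.5). With |PE| = 80.03, the foot of the radical line on PE is 7.056 from P and the perpendicular offset is √(48.8² − 7.056²) = 48.29. Taking the right-of-PE solution: S = (-21.42, -18.95).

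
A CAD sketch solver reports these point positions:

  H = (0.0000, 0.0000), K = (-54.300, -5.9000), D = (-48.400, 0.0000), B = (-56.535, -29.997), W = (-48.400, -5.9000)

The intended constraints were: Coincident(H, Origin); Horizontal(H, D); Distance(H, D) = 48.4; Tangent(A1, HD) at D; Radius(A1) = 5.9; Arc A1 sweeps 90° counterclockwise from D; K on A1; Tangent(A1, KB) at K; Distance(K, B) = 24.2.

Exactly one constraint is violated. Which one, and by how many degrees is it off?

Tangent(A1, KB) at K — off by 5.30°.

H = (0.00, 0.00) ✓; H.y = 0.00, D.y = 0.00 ✓; |HD| = 48.40 ✓; ∠(WD, DH) = 90.00° ✓; |WD| = 5.900 ✓; bearing(W→K) − bearing(W→D) = 90.00° ✓; |WK| = 5.900 ✓; ∠(WK, KB) = 95.30° ✗; |KB| = 24.20 ✓.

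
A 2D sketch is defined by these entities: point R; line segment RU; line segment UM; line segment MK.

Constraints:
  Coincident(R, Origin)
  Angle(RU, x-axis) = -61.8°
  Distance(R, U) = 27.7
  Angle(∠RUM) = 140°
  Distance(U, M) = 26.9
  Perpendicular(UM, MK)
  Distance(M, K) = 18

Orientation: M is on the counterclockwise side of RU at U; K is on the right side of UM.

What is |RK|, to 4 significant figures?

59.98

R is at the origin; RU runs at -61.8° with length 27.7, so U = 27.7·(cos -61.8°, sin -61.8°) = (13.09, -24.41). ∠RUM = 140.0°, so UM runs at -61.8° + (180° − 140.0°) = -21.80° from the x-axis; with |UM| = 26.9, M = U + 26.9·(cos -21.80°, sin -21.80°) = (38.07, -34.40). The perpendicularity gives MK at right angles to UM; with |MK| = 18.0 on the right of UM, K = M + 18.0·(-0.3714, -0.9285) = (31.38, -51.11). Then |RK| = |K − R| = 59.98.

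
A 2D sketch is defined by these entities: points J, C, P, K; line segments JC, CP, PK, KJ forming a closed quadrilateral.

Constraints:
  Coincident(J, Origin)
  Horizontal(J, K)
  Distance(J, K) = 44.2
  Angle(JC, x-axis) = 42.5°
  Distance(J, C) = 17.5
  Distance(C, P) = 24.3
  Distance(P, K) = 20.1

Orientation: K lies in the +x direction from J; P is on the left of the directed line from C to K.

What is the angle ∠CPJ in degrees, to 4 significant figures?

11.11°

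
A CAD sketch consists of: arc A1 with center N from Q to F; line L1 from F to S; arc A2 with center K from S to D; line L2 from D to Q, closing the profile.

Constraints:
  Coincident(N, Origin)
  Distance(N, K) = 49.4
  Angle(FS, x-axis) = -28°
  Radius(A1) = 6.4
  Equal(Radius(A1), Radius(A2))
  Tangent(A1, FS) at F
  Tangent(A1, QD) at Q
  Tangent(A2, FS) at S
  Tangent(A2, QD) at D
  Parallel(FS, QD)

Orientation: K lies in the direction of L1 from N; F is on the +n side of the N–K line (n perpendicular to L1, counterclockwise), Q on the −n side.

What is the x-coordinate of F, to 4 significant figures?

3.005

The slot axis is L1's direction at -28.0°, so u = (cos -28.0°, sin -28.0°) = (0.8829, -0.4695) and n = (−sin -28.0°, cos -28.0°) = (0.4695, 0.8829). N is at the origin and K lies 49.4 along u from N, so K = 49.4·u = (43.62, -23.19). Tangency of A1 to both parallel lines with radius 6.4 puts F and Q at N ± 6.4·n: F = (3.005, 5.651), Q = (-3.005, -5.651). So F.x = 3.005.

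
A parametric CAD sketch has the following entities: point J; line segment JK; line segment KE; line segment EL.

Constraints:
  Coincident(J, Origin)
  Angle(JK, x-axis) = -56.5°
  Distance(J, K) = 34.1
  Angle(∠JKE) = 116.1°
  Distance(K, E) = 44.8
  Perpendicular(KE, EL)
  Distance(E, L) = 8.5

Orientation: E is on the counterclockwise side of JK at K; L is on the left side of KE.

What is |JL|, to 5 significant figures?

63.763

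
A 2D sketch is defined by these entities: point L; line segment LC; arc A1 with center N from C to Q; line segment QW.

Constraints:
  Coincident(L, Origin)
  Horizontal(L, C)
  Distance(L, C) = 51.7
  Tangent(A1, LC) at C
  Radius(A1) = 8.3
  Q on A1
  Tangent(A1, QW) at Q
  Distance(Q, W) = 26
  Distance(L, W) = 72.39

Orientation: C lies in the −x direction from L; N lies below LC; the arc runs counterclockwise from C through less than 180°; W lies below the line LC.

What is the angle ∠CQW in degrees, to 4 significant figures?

140.5°

Checks: |NQ| = 8.300 ✓; ∠(NQ, QW) = 90.00° ✓; |QW| = 26.00 ✓; |LW| = 72.39 ✓.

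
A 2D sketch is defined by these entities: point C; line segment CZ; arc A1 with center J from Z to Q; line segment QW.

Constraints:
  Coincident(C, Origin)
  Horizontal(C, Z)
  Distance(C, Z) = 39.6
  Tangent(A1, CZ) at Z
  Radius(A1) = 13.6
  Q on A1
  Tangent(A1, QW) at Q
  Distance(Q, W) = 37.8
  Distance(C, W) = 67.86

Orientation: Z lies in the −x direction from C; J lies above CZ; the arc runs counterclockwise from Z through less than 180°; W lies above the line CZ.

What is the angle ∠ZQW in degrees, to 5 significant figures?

123.79°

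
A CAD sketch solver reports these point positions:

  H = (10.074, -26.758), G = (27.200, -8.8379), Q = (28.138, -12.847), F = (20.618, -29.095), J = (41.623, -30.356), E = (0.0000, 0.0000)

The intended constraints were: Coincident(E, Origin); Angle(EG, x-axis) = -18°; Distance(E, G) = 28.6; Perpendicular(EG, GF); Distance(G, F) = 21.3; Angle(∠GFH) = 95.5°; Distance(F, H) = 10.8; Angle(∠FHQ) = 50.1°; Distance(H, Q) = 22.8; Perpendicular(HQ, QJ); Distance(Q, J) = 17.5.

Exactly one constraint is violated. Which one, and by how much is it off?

Distance(Q, J) = 17.5 — off by 4.60.

E = (0.00, 0.00) ✓; EG at -18.00° ✓; |EG| = 28.60 ✓; ∠(EG, GF) = 90.00° ✓; |GF| = 21.30 ✓; ∠GFH = 95.50° ✓; |FH| = 10.80 ✓; ∠FHQ = 50.10° ✓; |HQ| = 22.80 ✓; ∠(HQ, QJ) = 90.00° ✓; |QJ| = 22.10 ✗.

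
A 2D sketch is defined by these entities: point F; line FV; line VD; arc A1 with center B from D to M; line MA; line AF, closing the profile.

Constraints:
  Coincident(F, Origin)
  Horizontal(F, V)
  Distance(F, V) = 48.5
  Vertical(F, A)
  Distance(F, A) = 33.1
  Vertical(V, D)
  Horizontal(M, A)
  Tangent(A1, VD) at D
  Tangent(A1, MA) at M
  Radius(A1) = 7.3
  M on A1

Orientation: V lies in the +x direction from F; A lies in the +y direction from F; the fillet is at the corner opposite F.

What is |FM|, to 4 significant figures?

52.85

F is at the origin; FV is horizontal with |FV| = 48.5 and V on the +x side, so V = (48.50, 0.000). F and A share the same x with |FA| = 33.1 and A on the +y side, so A = (0.000, 33.10). The virtual corner opposite F is at (48.50, 33.10). The tangent condition forces BD to be normal to VD and the tangent condition forces BM to be normal to MA, with radius 7.3, so the center B sits 7.3 in from both sides at B = (41.20, 25.80). That places the tangent points at D = (48.50, 25.80) on VD and M = (41.20, 33.10) on MA. Then |FM| = |M − F| = 52.85.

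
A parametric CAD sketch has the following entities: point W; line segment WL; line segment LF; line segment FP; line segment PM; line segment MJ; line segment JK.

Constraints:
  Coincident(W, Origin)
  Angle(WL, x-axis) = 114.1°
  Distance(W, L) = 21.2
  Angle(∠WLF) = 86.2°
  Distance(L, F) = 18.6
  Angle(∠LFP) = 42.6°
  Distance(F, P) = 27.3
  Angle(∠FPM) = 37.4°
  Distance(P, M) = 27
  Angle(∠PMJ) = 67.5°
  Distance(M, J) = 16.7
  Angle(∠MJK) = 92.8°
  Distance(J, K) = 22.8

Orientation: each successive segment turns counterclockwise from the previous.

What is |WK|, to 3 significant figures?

4.60

W is at the origin; WL runs at 114.1° with length 21.2, so L = (-8.66, 19.4). ∠WLF = 86.2° gives LF at -152° from the x-axis; with |LF| = 18.6, F = (-25.1, 10.6). ∠LFP = 42.6° gives FP at -14.7° from the x-axis; with |FP| = 27.3, P = (1.31, 3.72). ∠FPM = 37.4° gives PM at 128° from the x-axis; with |PM| = 27.0, M = (-15.3, 25.0). ∠PMJ = 67.5° gives MJ at -120° from the x-axis; with |MJ| = 16.7, J = (-23.5, 10.5). ∠MJK = 92.8° gives JK at -32.4° from the x-axis; with |JK| = 22.8, K = (-4.27, -1.71). Then |WK| = |K − W| = 4.60.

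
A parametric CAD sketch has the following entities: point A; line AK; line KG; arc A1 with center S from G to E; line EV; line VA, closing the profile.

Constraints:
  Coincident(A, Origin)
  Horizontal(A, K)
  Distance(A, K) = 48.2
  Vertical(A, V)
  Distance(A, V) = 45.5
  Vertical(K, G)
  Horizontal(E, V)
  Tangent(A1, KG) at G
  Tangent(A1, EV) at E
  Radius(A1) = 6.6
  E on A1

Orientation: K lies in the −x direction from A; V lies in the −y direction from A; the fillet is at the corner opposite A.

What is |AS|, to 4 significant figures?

56.95

A is at the origin; A and K share the same y with |AK| = 48.2 and K on the −x side, so K = (-48.20, 0.000). A and V share the same x with |AV| = 45.5 and V on the −y side, so V = (0.000, -45.50). The virtual corner opposite A is at (-48.20, -45.50). Tangency of A1 to KG means the radius SG is perpendicular to KG and since A1 is tangent to EV there, SE ⟂ EV, with radius 6.6, so the center S sits 6.6 in from both sides at S = (-41.60, -38.90). Then |AS| = |S − A| = 56.95.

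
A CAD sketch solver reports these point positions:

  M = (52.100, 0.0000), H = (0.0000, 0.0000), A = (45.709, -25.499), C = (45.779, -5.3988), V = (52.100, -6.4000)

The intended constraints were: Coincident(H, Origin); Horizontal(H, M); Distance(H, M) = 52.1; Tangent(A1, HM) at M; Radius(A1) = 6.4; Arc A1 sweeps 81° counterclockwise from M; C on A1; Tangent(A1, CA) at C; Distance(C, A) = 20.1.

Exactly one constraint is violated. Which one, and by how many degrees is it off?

Tangent(A1, CA) at C — off by 8.80°.

H = (0.00, 0.00) ✓; H.y = 0.00, M.y = 0.00 ✓; |HM| = 52.10 ✓; ∠(VM, MH) = 90.00° ✓; |VM| = 6.400 ✓; bearing(V→C) − bearing(V→M) = 81.00° ✓; |VC| = 6.400 ✓; ∠(VC, CA) = 81.20° ✗; |CA| = 20.10 ✓.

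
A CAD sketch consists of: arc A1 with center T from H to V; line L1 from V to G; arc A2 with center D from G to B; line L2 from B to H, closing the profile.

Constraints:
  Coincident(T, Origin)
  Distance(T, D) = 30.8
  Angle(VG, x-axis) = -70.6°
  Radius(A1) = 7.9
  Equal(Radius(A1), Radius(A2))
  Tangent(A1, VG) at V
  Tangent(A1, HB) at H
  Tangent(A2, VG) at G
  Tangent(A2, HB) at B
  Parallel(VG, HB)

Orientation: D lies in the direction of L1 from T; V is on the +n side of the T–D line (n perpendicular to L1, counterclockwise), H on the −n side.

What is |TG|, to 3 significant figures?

31.8

Tangency of A1 to both parallel lines with radius 7.9 puts V and H at T ± 7.9·n: V = (7.45, 2.62), H = (-7.45, -2.62). Equal radii place G and B the same way about D: G = D + 7.9·n = (17.7, -26.4), B = D − 7.9·n = (2.78, -31.7). Then |TG| = |G − T| = 31.8.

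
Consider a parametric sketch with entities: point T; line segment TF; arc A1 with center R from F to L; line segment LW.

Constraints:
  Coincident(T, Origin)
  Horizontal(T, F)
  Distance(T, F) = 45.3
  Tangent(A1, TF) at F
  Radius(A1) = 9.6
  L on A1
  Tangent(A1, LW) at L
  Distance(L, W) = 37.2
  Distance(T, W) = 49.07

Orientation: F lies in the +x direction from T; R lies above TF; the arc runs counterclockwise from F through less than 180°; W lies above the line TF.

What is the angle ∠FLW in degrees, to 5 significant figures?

111.82°

Checks: |RL| = 9.600 ✓; ∠(RL, LW) = 90.00° ✓; |LW| = 37.20 ✓; |TW| = 49.07 ✓.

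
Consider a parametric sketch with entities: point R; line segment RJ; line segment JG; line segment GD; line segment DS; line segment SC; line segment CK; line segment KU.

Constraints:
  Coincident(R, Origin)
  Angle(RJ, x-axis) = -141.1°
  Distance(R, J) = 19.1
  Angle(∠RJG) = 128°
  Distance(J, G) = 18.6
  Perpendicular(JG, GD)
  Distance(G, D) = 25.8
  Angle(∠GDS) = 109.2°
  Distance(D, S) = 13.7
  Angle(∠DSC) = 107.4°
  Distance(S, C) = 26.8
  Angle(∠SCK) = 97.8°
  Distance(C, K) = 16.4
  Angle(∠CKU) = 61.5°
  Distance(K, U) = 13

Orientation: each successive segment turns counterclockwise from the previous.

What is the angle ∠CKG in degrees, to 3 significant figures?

127°

R is at the origin; RJ runs at -141.1° with length 19.1, so J = (-14.9, -12.0). ∠RJG = 128.0° gives JG at -89.1° from the x-axis; with |JG| = 18.6, G = (-14.6, -30.6). JG is perpendicular to GD, so GD runs at 0.900°; with |GD| = 25.8, D = (11.2, -30.2). ∠GDS = 109.2° gives DS at 71.7° from the x-axis; with |DS| = 13.7, S = (15.5, -17.2). ∠DSC = 107.4° gives SC at 144° from the x-axis; with |SC| = 26.8, C = (-6.24, -1.54). ∠SCK = 97.8° gives CK at -134° from the x-axis; with |CK| = 16.4, K = (-17.5, -13.4). Then cos ∠CKG = KC·KG / (|KC||KG|), giving 127°.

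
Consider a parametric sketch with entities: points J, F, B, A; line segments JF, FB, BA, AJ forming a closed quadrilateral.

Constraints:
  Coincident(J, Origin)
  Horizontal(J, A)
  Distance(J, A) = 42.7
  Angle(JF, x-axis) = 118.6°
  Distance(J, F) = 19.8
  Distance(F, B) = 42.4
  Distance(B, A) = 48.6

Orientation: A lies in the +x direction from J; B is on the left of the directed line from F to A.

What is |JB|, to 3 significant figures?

50.1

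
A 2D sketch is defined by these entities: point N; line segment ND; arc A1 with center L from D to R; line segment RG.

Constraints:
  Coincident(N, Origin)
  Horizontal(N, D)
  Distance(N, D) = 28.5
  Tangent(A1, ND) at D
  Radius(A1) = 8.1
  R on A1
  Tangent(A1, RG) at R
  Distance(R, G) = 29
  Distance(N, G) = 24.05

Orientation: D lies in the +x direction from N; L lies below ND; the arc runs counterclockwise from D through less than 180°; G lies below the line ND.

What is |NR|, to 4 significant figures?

22.70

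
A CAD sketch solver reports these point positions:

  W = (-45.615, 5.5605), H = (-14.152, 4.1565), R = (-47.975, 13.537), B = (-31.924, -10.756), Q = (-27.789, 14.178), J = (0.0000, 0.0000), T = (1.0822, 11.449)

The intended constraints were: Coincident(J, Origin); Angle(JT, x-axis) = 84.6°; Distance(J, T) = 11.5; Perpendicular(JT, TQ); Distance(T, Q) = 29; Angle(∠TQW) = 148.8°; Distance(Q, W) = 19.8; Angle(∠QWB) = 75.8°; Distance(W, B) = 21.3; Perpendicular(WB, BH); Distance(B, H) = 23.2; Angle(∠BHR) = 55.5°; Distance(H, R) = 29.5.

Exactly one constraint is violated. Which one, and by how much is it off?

Distance(H, R) = 29.5 — off by 5.60.

J = (0.00, 0.00) ✓; JT at 84.60° ✓; |JT| = 11.50 ✓; ∠(JT, TQ) = 90.00° ✓; |TQ| = 29.00 ✓; ∠TQW = 148.8° ✓; |QW| = 19.80 ✓; ∠QWB = 75.80° ✓; |WB| = 21.30 ✓; ∠(WB, BH) = 90.00° ✓; |BH| = 23.20 ✓; ∠BHR = 55.50° ✓; |HR| = 35.10 ✗.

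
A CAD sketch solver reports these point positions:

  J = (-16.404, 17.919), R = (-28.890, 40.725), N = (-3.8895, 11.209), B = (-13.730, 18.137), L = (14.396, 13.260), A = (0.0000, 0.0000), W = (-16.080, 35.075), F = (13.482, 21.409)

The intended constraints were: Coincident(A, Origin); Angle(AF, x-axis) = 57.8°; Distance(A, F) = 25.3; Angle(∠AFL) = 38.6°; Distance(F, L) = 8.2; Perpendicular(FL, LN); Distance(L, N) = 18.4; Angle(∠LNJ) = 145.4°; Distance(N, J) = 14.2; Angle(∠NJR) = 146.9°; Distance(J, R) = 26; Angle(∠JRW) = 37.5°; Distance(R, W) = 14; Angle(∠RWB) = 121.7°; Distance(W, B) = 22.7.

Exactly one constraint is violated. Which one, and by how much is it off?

Distance(W, B) = 22.7 — off by 5.60.

A = (0.00, 0.00) ✓; AF at 57.80° ✓; |AF| = 25.30 ✓; ∠AFL = 38.60° ✓; |FL| = 8.200 ✓; ∠(FL, LN) = 90.00° ✓; |LN| = 18.40 ✓; ∠LNJ = 145.4° ✓; |NJ| = 14.20 ✓; ∠NJR = 146.9° ✓; |JR| = 26.00 ✓; ∠JRW = 37.50° ✓; |RW| = 14.00 ✓; ∠RWB = 121.7° ✓; |WB| = 17.10 ✗.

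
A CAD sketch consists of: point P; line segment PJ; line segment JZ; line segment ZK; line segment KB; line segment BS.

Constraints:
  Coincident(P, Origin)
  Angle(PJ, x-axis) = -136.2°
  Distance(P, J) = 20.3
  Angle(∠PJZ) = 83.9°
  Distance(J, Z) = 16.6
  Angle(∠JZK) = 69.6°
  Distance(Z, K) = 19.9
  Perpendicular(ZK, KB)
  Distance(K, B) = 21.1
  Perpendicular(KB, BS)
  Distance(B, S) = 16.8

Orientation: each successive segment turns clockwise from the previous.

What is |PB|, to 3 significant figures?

15.2

P is at the origin; PJ runs at -136.2° with length 20.3, so J = (-14.7, -14.1). ∠PJZ = 83.9° gives JZ at 128° from the x-axis; with |JZ| = 16.6, Z = (-24.8, -0.916). ∠JZK = 69.6° gives ZK at 17.3° from the x-axis; with |ZK| = 19.9, K = (-5.80, 5.00). The perpendicularity gives KB at right angles to ZK, so KB runs at -72.7°; with |KB| = 21.1, B = (0.471, -15.1). Then |PB| = |B − P| = 15.2.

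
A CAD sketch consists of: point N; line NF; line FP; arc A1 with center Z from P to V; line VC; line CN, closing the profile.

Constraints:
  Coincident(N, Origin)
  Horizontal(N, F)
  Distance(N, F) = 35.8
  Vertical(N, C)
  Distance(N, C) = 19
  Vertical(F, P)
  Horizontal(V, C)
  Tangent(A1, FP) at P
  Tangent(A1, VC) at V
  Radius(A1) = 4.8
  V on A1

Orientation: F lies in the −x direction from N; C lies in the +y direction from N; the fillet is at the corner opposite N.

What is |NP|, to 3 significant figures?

38.5

N is at the origin; N and F share the same y with |NF| = 35.8 and F on the −x side, so F = (-35.8, 0.00). NC is vertical with |NC| = 19.0 and C on the +y side, so C = (0.00, 19.0). The virtual corner opposite N is at (-35.8, 19.0). Since A1 is tangent to FP there, ZP ⟂ FP and since A1 is tangent to VC there, ZV ⟂ VC, with radius 4.8, so the center Z sits 4.8 in from both sides at Z = (-31.0, 14.2). That places the tangent points at P = (-35.8, 14.2) on FP and V = (-31.0, 19.0) on VC. Then |NP| = |P − N| = 38.5.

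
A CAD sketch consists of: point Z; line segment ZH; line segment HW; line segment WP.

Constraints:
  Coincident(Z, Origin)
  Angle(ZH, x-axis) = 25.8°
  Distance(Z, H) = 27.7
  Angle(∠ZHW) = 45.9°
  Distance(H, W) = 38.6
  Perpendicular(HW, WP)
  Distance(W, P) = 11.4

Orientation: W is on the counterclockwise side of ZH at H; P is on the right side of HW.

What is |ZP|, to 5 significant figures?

36.777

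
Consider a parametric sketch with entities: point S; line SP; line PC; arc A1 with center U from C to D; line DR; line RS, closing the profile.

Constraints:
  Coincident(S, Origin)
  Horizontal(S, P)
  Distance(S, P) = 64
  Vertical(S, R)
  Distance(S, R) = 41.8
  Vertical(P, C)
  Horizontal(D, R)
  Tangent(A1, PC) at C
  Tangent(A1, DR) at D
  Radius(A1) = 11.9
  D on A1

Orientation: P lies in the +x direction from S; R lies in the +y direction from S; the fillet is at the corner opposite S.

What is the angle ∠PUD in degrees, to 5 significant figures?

158.30°

S is at the origin; S and P share the same y with |SP| = 64.0 and P on the +x side, so P = (64.000, 0.0000). S and R share the same x with |SR| = 41.8 and R on the +y side, so R = (0.0000, 41.800). The virtual corner opposite S is at (64.000, 41.800). Since A1 is tangent to PC there, UC ⟂ PC and the tangent condition forces UD to be normal to DR, with radius 11.9, so the center U sits 11.9 in from both sides at U = (52.100, 29.900). That places the tangent points at C = (64.000, 29.900) on PC and D = (52.100, 41.800) on DR. Then cos ∠PUD = UP·UD / (|UP||UD|), giving 158.30°.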